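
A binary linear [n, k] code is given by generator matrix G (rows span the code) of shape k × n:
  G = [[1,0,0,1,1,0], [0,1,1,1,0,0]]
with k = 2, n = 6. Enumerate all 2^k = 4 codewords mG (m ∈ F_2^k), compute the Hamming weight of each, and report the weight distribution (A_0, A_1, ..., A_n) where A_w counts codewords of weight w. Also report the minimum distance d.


Weight distribution: A_0 = 1, A_3 = 2, A_4 = 1. Minimum distance d = 3.

Enumerate all 2^2 = 4 messages m ∈ F_2^2.
For each, compute codeword c = mG in F_2^6, then tally its weight.
  m = 00 → c = 000000, weight = 0.
  m = 10 → c = 100110, weight = 3.
  m = 01 → c = 011100, weight = 3.
  m = 11 → c = 111010, weight = 4.
Tally weights:
  weight 0: 1 codewords.
  weight 3: 2 codewords.
  weight 4: 1 codewords.
Minimum distance d = smallest w > 0 with A_w > 0 = 3.
Sanity: Σ A_w = 4 = 2^2 = 4 ✓.


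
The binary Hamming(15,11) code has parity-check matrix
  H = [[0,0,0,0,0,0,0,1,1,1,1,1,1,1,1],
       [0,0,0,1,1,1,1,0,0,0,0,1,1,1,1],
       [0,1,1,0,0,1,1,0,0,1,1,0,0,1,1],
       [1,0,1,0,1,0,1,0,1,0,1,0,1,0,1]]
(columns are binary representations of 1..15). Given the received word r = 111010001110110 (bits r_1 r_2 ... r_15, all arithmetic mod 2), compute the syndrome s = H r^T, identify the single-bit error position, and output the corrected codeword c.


s = (1, 1, 1, 0)^T, error position = 14, corrected codeword c = 111010001110100

Compute s = H r^T mod 2 one row at a time:
  s_1 = 0 + 1 + 1 + 1 + 0 + 1 + 1 + 0 = 5 ≡ 1 (mod 2).
  s_2 = 0 + 1 + 0 + 0 + 0 + 1 + 1 + 0 = 3 ≡ 1 (mod 2).
  s_3 = 1 + 1 + 0 + 0 + 1 + 1 + 1 + 0 = 5 ≡ 1 (mod 2).
  s_4 = 1 + 1 + 1 + 0 + 1 + 1 + 1 + 0 = 6 ≡ 0 (mod 2).
s = (1, 1, 1, 0)^T — this equals column 14 of H (binary 1110), so error is at position 14.
Correct: flip bit 14 of r = 111010001110110 to get c = 111010001110100.


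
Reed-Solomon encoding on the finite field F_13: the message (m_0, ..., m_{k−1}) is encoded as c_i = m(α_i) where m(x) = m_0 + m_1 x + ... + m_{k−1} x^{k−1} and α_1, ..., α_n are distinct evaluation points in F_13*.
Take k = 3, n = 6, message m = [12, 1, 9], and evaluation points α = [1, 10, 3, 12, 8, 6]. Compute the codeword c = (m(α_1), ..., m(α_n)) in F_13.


c = [9, 12, 5, 7, 11, 4]

Message polynomial: m(x) = 12 + 1·x + 9·x^2 (mod 13).
For each evaluation point α_i, compute m(α_i) mod 13:
  α_1 = 1: Horner steps 9 → 10 → 9, so m(1) = 9.
  α_2 = 10: Horner steps 9 → 0 → 12, so m(10) = 12.
  α_3 = 3: Horner steps 9 → 2 → 5, so m(3) = 5.
  α_4 = 12: Horner steps 9 → 5 → 7, so m(12) = 7.
  α_5 = 8: Horner steps 9 → 8 → 11, so m(8) = 11.
  α_6 = 6: Horner steps 9 → 3 → 4, so m(6) = 4.
Codeword c = [9, 12, 5, 7, 11, 4] ∈ F_13^6.


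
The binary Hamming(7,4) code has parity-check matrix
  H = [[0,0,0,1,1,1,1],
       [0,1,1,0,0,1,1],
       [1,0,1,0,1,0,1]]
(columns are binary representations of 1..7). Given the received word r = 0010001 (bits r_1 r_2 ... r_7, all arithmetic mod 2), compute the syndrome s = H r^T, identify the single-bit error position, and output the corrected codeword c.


s = (1, 0, 0)^T, error position = 4, corrected codeword c = 0011001

Compute s = H r^T mod 2 one row at a time:
  s_1 = 0 + 0 + 0 + 1 = 1 ≡ 1 (mod 2).
  s_2 = 0 + 1 + 0 + 1 = 2 ≡ 0 (mod 2).
  s_3 = 0 + 1 + 0 + 1 = 2 ≡ 0 (mod 2).
s = (1, 0, 0)^T — this equals column 4 of H (binary 100), so error is at position 4.
Correct: flip bit 4 of r = 0010001 to get c = 0011001.


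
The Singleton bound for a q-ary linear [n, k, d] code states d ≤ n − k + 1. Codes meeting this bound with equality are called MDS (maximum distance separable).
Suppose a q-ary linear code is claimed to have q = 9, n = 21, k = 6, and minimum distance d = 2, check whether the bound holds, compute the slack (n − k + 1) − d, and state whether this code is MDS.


Singleton RHS = n − k + 1 = 16, slack = 14, bound satisfied, not MDS.

Singleton bound: d ≤ n − k + 1.
Here n = 21, k = 6, so n − k + 1 = 16.
Given d = 2, check d ≤ 16: YES.
Slack = (n − k + 1) − d = 14.
The code is NOT MDS (slack = 14 > 0).
Description: the claimed parameters are [21, 6, 2]_9; such a code would be non-MDS.


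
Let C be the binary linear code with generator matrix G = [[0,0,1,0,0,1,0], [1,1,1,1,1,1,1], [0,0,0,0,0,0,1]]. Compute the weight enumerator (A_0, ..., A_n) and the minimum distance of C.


Weight distribution: A_0 = 1, A_1 = 1, A_2 = 1, A_3 = 1, A_4 = 1, A_5 = 1, A_6 = 1, A_7 = 1. Minimum distance d = 1.

Enumerate all 2^3 = 8 messages m ∈ F_2^3.
For each, compute codeword c = mG in F_2^7, then tally its weight.
  m = 000 → c = 0000000, weight = 0.
  m = 100 → c = 0010010, weight = 2.
  m = 010 → c = 1111111, weight = 7.
  m = 110 → c = 1101101, weight = 5.
  m = 001 → c = 0000001, weight = 1.
  m = 101 → c = 0010011, weight = 3.
  m = 011 → c = 1111110, weight = 6.
  m = 111 → c = 1101100, weight = 4.
Tally weights:
  weight 0: 1 codewords.
  weight 1: 1 codewords.
  weight 2: 1 codewords.
  weight 3: 1 codewords.
  weight 4: 1 codewords.
  weight 5: 1 codewords.
  weight 6: 1 codewords.
  weight 7: 1 codewords.
Minimum distance d = smallest w > 0 with A_w > 0 = 1.
Sanity: Σ A_w = 8 = 2^3 = 8 ✓.


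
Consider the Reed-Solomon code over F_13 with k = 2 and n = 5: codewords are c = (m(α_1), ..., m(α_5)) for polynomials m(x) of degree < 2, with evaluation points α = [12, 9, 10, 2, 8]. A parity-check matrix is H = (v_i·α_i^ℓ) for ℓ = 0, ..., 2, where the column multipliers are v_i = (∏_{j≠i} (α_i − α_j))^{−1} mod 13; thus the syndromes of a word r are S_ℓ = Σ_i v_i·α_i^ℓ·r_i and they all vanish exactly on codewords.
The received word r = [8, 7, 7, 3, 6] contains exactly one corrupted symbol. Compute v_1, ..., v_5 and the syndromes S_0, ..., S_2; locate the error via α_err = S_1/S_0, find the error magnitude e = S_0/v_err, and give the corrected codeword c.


S = (9, 3, 1), error at position 2, error magnitude e = 7, c = [8, 0, 7, 3, 6].

Step 1: column multipliers v_i = (∏_{j≠i}(α_i − α_j))^{−1} mod 13.
  i = 1 (α = 12): (12−9)(12−10)(12−2)(12−8) = 3·2·10·4 = 240 ≡ 6, so v_1 = 6^{−1} = 11 (mod 13).
  i = 2 (α = 9): (9−12)(9−10)(9−2)(9−8) = (−3)·(−1)·7·1 = 21 ≡ 8, so v_2 = 8^{−1} = 5 (mod 13).
  i = 3 (α = 10): (10−12)(10−9)(10−2)(10−8) = (−2)·1·8·2 = −32 ≡ 7, so v_3 = 7^{−1} = 2 (mod 13).
  i = 4 (α = 2): (2−12)(2−9)(2−10)(2−8) = (−10)·(−7)·(−8)·(−6) = 3360 ≡ 6, so v_4 = 6^{−1} = 11 (mod 13).
  i = 5 (α = 8): (8−12)(8−9)(8−10)(8−2) = (−4)·(−1)·(−2)·6 = −48 ≡ 4, so v_5 = 4^{−1} = 10 (mod 13).
  v = [11, 5, 2, 11, 10].
Step 2: syndromes of r = [8, 7, 7, 3, 6] (all sums mod 13).
  S_0 = Σ v_i r_i = 11·8 + 5·7 + 2·7 + 11·3 + 10·6 = 230 ≡ 9.
  S_1 = Σ v_i α_i r_i = 11·12·8 + 5·9·7 + 2·10·7 + 11·2·3 + 10·8·6 = 2057 ≡ 3.
  α_i^2 mod 13 = [1, 3, 9, 4, 12].
  S_2 = Σ v_i α_i^2 r_i = 11·1·8 + 5·3·7 + 2·9·7 + 11·4·3 + 10·12·6 = 1171 ≡ 1.
  S = (9, 3, 1) ≠ 0, so r is not a codeword (an error is present).
Step 3: locate the error. For a single error e at position i, S_ℓ = v_i·e·α_i^ℓ, so α_err = S_1/S_0.
  S_0^{−1} = 9^{−1} = 3 (mod 13), so α_err = 3·3 = 9 ≡ 9 = α_2. Error position i = 2.
  Consistency check: S_2/S_1 = 1·9 = 9 ≡ 9 = α_err ✓ (single-error assumption holds).
Step 4: error magnitude e = S_0/v_2 = S_0·∏_{j≠2}(α_2 − α_j) = 9·8 = 72 ≡ 7 (mod 13).
Step 5: correct position 2: c_2 = r_2 − e = 7 − 7 ≡ 0 (mod 13). Hence c = [8, 0, 7, 3, 6].
  Check: interpolating c through the α_i gives m(x) = 2 + 7·x (degree < 2) with m(α_i) = c_i for every i, so c is indeed a codeword.


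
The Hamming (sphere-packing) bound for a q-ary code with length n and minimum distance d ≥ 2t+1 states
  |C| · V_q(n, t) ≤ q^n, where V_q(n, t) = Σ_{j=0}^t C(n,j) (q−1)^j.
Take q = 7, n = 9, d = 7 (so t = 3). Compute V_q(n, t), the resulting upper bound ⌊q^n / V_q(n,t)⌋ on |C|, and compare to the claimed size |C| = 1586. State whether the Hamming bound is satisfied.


V_q(n, t) = 19495, q^n = 40353607, Hamming bound = 2069, |C| = 1586 ≤ bound (satisfied).

Step 1: Compute V_q(n, t) = Σ_{j=0}^3 C(n, j) (q−1)^j.
  j = 0: C(9,0)·(6)^0 = 1·1 = 1.
  j = 1: C(9,1)·(6)^1 = 9·6 = 54.
  j = 2: C(9,2)·(6)^2 = 36·36 = 1296.
  j = 3: C(9,3)·(6)^3 = 84·216 = 18144.
  V_q(n, t) = 1 + 54 + 1296 + 18144 = 19495.
Step 2: q^n = 7^9 = 40353607.
Step 3: Hamming bound ⌊q^n / V_q(n,t)⌋ = ⌊40353607/19495⌋ = 2069.
Step 4: Compare |C| = 1586 to 2069: satisfied.
The claimed |C| lies below the Hamming bound.


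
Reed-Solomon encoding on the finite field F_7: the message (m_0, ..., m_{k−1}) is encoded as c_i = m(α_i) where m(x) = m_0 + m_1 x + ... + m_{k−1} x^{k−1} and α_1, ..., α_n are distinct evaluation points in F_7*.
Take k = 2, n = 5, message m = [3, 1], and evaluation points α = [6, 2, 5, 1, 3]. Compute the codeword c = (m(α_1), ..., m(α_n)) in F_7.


c = [2, 5, 1, 4, 6]

Message polynomial: m(x) = 3 + 1·x (mod 7).
For each evaluation point α_i, compute m(α_i) mod 7:
  α_1 = 6: Horner steps 1 → 2, so m(6) = 2.
  α_2 = 2: Horner steps 1 → 5, so m(2) = 5.
  α_3 = 5: Horner steps 1 → 1, so m(5) = 1.
  α_4 = 1: Horner steps 1 → 4, so m(1) = 4.
  α_5 = 3: Horner steps 1 → 6, so m(3) = 6.
Codeword c = [2, 5, 1, 4, 6] ∈ F_7^5.


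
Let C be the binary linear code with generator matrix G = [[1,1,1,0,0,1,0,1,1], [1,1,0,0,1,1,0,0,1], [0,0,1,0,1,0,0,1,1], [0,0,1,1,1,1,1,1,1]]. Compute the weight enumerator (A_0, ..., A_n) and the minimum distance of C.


Weight distribution: A_0 = 1, A_1 = 1, A_3 = 2, A_4 = 3, A_5 = 3, A_6 = 4, A_7 = 2. Minimum distance d = 1.

Enumerate all 2^4 = 16 messages m ∈ F_2^4.
For each, compute codeword c = mG in F_2^9, then tally its weight.
  m = 0000 → c = 000000000, weight = 0.
  m = 1000 → c = 111001011, weight = 6.
  m = 0100 → c = 110011001, weight = 5.
  m = 1100 → c = 001010010, weight = 3.
  m = 0010 → c = 001010011, weight = 4.
  m = 1010 → c = 110011000, weight = 4.
  m = 0110 → c = 111001010, weight = 5.
  m = 1110 → c = 000000001, weight = 1.
  m = 0001 → c = 001111111, weight = 7.
  m = 1001 → c = 110110100, weight = 5.
  m = 0101 → c = 111100110, weight = 6.
  m = 1101 → c = 000101101, weight = 4.
  m = 0011 → c = 000101100, weight = 3.
  m = 1011 → c = 111100111, weight = 7.
  m = 0111 → c = 110110101, weight = 6.
  m = 1111 → c = 001111110, weight = 6.
Tally weights:
  weight 0: 1 codewords.
  weight 1: 1 codewords.
  weight 3: 2 codewords.
  weight 4: 3 codewords.
  weight 5: 3 codewords.
  weight 6: 4 codewords.
  weight 7: 2 codewords.
Minimum distance d = smallest w > 0 with A_w > 0 = 1.
Sanity: Σ A_w = 16 = 2^4 = 16 ✓.


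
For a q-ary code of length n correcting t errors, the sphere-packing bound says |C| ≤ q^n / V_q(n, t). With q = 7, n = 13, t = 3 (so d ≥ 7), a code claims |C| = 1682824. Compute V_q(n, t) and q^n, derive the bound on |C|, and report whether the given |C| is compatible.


V_q(n, t) = 64663, q^n = 96889010407, Hamming bound = 1498368, |C| = 1682824 > bound (violated).

Step 1: Compute V_q(n, t) = Σ_{j=0}^3 C(n, j) (q−1)^j.
  j = 0: C(13,0)·(6)^0 = 1·1 = 1.
  j = 1: C(13,1)·(6)^1 = 13·6 = 78.
  j = 2: C(13,2)·(6)^2 = 78·36 = 2808.
  j = 3: C(13,3)·(6)^3 = 286·216 = 61776.
  V_q(n, t) = 1 + 78 + 2808 + 61776 = 64663.
Step 2: q^n = 7^13 = 96889010407.
Step 3: Hamming bound ⌊q^n / V_q(n,t)⌋ = ⌊96889010407/64663⌋ = 1498368.
Step 4: Compare |C| = 1682824 to 1498368: violated.
The claimed |C| lies above the Hamming bound, so no 7-ary code of length 13 with d ≥ 7 can have 1682824 codewords.


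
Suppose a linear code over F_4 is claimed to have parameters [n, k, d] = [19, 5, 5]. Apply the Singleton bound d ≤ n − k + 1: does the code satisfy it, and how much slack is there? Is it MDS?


Singleton RHS = n − k + 1 = 15, slack = 10, bound satisfied, not MDS.

Singleton bound: d ≤ n − k + 1.
Here n = 19, k = 5, so n − k + 1 = 15.
Given d = 5, check d ≤ 15: YES.
Slack = (n − k + 1) − d = 10.
The code is NOT MDS (slack = 10 > 0).
Description: the claimed parameters are [19, 5, 5]_4; such a code would be non-MDS.


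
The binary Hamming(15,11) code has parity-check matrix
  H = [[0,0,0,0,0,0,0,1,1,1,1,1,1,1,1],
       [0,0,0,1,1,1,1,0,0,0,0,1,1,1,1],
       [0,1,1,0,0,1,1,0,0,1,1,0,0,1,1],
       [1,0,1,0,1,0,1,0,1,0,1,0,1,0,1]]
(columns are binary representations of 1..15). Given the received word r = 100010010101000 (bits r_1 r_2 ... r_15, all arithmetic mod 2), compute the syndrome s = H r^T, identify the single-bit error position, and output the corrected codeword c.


s = (1, 0, 1, 0)^T, error position = 10, corrected codeword c = 100010010001000

Compute s = H r^T mod 2 one row at a time:
  s_1 = 1 + 0 + 1 + 0 + 1 + 0 + 0 + 0 = 3 ≡ 1 (mod 2).
  s_2 = 0 + 1 + 0 + 0 + 1 + 0 + 0 + 0 = 2 ≡ 0 (mod 2).
  s_3 = 0 + 0 + 0 + 0 + 1 + 0 + 0 + 0 = 1 ≡ 1 (mod 2).
  s_4 = 1 + 0 + 1 + 0 + 0 + 0 + 0 + 0 = 2 ≡ 0 (mod 2).
s = (1, 0, 1, 0)^T — this equals column 10 of H (binary 1010), so error is at position 10.
Correct: flip bit 10 of r = 100010010101000 to get c = 100010010001000.


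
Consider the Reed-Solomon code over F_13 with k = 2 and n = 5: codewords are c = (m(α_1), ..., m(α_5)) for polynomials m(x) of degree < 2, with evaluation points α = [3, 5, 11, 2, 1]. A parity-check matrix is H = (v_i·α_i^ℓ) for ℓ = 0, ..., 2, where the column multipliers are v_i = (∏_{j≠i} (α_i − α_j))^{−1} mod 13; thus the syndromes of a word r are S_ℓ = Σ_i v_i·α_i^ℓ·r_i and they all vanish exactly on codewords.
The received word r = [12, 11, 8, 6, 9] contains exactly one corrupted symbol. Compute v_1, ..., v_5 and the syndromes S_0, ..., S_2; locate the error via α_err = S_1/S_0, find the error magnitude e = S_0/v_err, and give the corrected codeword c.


S = (11, 11, 11), error at position 5, error magnitude e = 9, c = [12, 11, 8, 6, 0].

Step 1: column multipliers v_i = (∏_{j≠i}(α_i − α_j))^{−1} mod 13.
  i = 1 (α = 3): (3−5)(3−11)(3−2)(3−1) = (−2)·(−8)·1·2 = 32 ≡ 6, so v_1 = 6^{−1} = 11 (mod 13).
  i = 2 (α = 5): (5−3)(5−11)(5−2)(5−1) = 2·(−6)·3·4 = −144 ≡ 12, so v_2 = 12^{−1} = 12 (mod 13).
  i = 3 (α = 11): (11−3)(11−5)(11−2)(11−1) = 8·6·9·10 = 4320 ≡ 4, so v_3 = 4^{−1} = 10 (mod 13).
  i = 4 (α = 2): (2−3)(2−5)(2−11)(2−1) = (−1)·(−3)·(−9)·1 = −27 ≡ 12, so v_4 = 12^{−1} = 12 (mod 13).
  i = 5 (α = 1): (1−3)(1−5)(1−11)(1−2) = (−2)·(−4)·(−10)·(−1) = 80 ≡ 2, so v_5 = 2^{−1} = 7 (mod 13).
  v = [11, 12, 10, 12, 7].
Step 2: syndromes of r = [12, 11, 8, 6, 9] (all sums mod 13).
  S_0 = Σ v_i r_i = 11·12 + 12·11 + 10·8 + 12·6 + 7·9 = 479 ≡ 11.
  S_1 = Σ v_i α_i r_i = 11·3·12 + 12·5·11 + 10·11·8 + 12·2·6 + 7·1·9 = 2143 ≡ 11.
  α_i^2 mod 13 = [9, 12, 4, 4, 1].
  S_2 = Σ v_i α_i^2 r_i = 11·9·12 + 12·12·11 + 10·4·8 + 12·4·6 + 7·1·9 = 3443 ≡ 11.
  S = (11, 11, 11) ≠ 0, so r is not a codeword (an error is present).
Step 3: locate the error. For a single error e at position i, S_ℓ = v_i·e·α_i^ℓ, so α_err = S_1/S_0.
  S_0^{−1} = 11^{−1} = 6 (mod 13), so α_err = 11·6 = 66 ≡ 1 = α_5. Error position i = 5.
  Consistency check: S_2/S_1 = 11·6 = 66 ≡ 1 = α_err ✓ (single-error assumption holds).
Step 4: error magnitude e = S_0/v_5 = S_0·∏_{j≠5}(α_5 − α_j) = 11·2 = 22 ≡ 9 (mod 13).
Step 5: correct position 5: c_5 = r_5 − e = 9 − 9 ≡ 0 (mod 13). Hence c = [12, 11, 8, 6, 0].
  Check: interpolating c through the α_i gives m(x) = 7 + 6·x (degree < 2) with m(α_i) = c_i for every i, so c is indeed a codeword.


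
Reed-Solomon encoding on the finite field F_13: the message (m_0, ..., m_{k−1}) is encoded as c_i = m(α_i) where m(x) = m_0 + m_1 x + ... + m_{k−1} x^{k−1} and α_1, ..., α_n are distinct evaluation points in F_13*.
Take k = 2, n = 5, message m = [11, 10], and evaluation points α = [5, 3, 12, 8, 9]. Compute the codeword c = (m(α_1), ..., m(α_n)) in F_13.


c = [9, 2, 1, 0, 10]

Message polynomial: m(x) = 11 + 10·x (mod 13).
For each evaluation point α_i, compute m(α_i) mod 13:
  α_1 = 5: Horner steps 10 → 9, so m(5) = 9.
  α_2 = 3: Horner steps 10 → 2, so m(3) = 2.
  α_3 = 12: Horner steps 10 → 1, so m(12) = 1.
  α_4 = 8: Horner steps 10 → 0, so m(8) = 0.
  α_5 = 9: Horner steps 10 → 10, so m(9) = 10.
Codeword c = [9, 2, 1, 0, 10] ∈ F_13^5.


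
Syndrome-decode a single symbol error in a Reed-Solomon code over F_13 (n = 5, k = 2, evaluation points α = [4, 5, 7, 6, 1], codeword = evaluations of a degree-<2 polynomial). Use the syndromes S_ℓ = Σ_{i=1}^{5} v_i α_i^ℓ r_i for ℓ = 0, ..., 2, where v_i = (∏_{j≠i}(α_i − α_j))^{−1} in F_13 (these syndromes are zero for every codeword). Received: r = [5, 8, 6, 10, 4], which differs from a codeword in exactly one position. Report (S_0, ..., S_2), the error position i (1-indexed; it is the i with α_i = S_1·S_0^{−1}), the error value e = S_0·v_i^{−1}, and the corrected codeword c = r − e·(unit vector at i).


S = (9, 6, 4), error at position 2, error magnitude e = 7, c = [5, 1, 6, 10, 4].

Step 1: column multipliers v_i = (∏_{j≠i}(α_i − α_j))^{−1} mod 13.
  i = 1 (α = 4): (4−5)(4−7)(4−6)(4−1) = (−1)·(−3)·(−2)·3 = −18 ≡ 8, so v_1 = 8^{−1} = 5 (mod 13).
  i = 2 (α = 5): (5−4)(5−7)(5−6)(5−1) = 1·(−2)·(−1)·4 = 8 ≡ 8, so v_2 = 8^{−1} = 5 (mod 13).
  i = 3 (α = 7): (7−4)(7−5)(7−6)(7−1) = 3·2·1·6 = 36 ≡ 10, so v_3 = 10^{−1} = 4 (mod 13).
  i = 4 (α = 6): (6−4)(6−5)(6−7)(6−1) = 2·1·(−1)·5 = −10 ≡ 3, so v_4 = 3^{−1} = 9 (mod 13).
  i = 5 (α = 1): (1−4)(1−5)(1−7)(1−6) = (−3)·(−4)·(−6)·(−5) = 360 ≡ 9, so v_5 = 9^{−1} = 3 (mod 13).
  v = [5, 5, 4, 9, 3].
Step 2: syndromes of r = [5, 8, 6, 10, 4] (all sums mod 13).
  S_0 = Σ v_i r_i = 5·5 + 5·8 + 4·6 + 9·10 + 3·4 = 191 ≡ 9.
  S_1 = Σ v_i α_i r_i = 5·4·5 + 5·5·8 + 4·7·6 + 9·6·10 + 3·1·4 = 1020 ≡ 6.
  α_i^2 mod 13 = [3, 12, 10, 10, 1].
  S_2 = Σ v_i α_i^2 r_i = 5·3·5 + 5·12·8 + 4·10·6 + 9·10·10 + 3·1·4 = 1707 ≡ 4.
  S = (9, 6, 4) ≠ 0, so r is not a codeword (an error is present).
Step 3: locate the error. For a single error e at position i, S_ℓ = v_i·e·α_i^ℓ, so α_err = S_1/S_0.
  S_0^{−1} = 9^{−1} = 3 (mod 13), so α_err = 6·3 = 18 ≡ 5 = α_2. Error position i = 2.
  Consistency check: S_2/S_1 = 4·11 = 44 ≡ 5 = α_err ✓ (single-error assumption holds).
Step 4: error magnitude e = S_0/v_2 = S_0·∏_{j≠2}(α_2 − α_j) = 9·8 = 72 ≡ 7 (mod 13).
Step 5: correct position 2: c_2 = r_2 − e = 8 − 7 ≡ 1 (mod 13). Hence c = [5, 1, 6, 10, 4].
  Check: interpolating c through the α_i gives m(x) = 8 + 9·x (degree < 2) with m(α_i) = c_i for every i, so c is indeed a codeword.


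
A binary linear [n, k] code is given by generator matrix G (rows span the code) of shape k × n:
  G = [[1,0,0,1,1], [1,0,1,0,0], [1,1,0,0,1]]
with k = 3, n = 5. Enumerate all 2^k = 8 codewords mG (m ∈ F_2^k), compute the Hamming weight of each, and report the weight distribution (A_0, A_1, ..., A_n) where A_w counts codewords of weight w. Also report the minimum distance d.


Weight distribution: A_0 = 1, A_2 = 2, A_3 = 4, A_4 = 1. Minimum distance d = 2.

Enumerate all 2^3 = 8 messages m ∈ F_2^3.
For each, compute codeword c = mG in F_2^5, then tally its weight.
  m = 000 → c = 00000, weight = 0.
  m = 100 → c = 10011, weight = 3.
  m = 010 → c = 10100, weight = 2.
  m = 110 → c = 00111, weight = 3.
  m = 001 → c = 11001, weight = 3.
  m = 101 → c = 01010, weight = 2.
  m = 011 → c = 01101, weight = 3.
  m = 111 → c = 11110, weight = 4.
Tally weights:
  weight 0: 1 codewords.
  weight 2: 2 codewords.
  weight 3: 4 codewords.
  weight 4: 1 codewords.
Minimum distance d = smallest w > 0 with A_w > 0 = 2.
Sanity: Σ A_w = 8 = 2^3 = 8 ✓.


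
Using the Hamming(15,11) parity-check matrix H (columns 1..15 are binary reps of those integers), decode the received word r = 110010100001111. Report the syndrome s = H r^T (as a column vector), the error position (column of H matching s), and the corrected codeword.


s = (0, 0, 0, 1)^T, error position = 1, corrected codeword c = 010010100001111

Compute s = H r^T mod 2 one row at a time:
  s_1 = 0 + 0 + 0 + 0 + 1 + 1 + 1 + 1 = 4 ≡ 0 (mod 2).
  s_2 = 0 + 1 + 0 + 1 + 1 + 1 + 1 + 1 = 6 ≡ 0 (mod 2).
  s_3 = 1 + 0 + 0 + 1 + 0 + 0 + 1 + 1 = 4 ≡ 0 (mod 2).
  s_4 = 1 + 0 + 1 + 1 + 0 + 0 + 1 + 1 = 5 ≡ 1 (mod 2).
s = (0, 0, 0, 1)^T — this equals column 1 of H (binary 0001), so error is at position 1.
Correct: flip bit 1 of r = 110010100001111 to get c = 010010100001111.


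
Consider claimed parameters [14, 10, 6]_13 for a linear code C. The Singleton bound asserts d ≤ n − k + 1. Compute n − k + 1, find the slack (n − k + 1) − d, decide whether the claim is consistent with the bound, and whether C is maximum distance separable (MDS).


Singleton RHS = n − k + 1 = 5, slack = -1, bound violated (no such code; not MDS).

Singleton bound: d ≤ n − k + 1.
Here n = 14, k = 10, so n − k + 1 = 5.
Given d = 6, check d ≤ 5: NO.
Slack = (n − k + 1) − d = -1.
The slack is negative: d = 6 exceeds n − k + 1 = 5 by 1, so the Singleton bound is violated and no linear [14, 10, 6]_13 code can exist. In particular it is not MDS (MDS requires d = n − k + 1 exactly).
Description: the claimed parameters are [14, 10, 6]_13; such a code would be impossible (violates the Singleton bound).


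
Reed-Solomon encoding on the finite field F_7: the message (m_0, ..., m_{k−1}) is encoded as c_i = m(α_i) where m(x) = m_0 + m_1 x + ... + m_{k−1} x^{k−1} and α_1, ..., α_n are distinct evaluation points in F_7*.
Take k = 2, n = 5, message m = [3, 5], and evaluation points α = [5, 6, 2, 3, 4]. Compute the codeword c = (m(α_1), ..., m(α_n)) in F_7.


c = [0, 5, 6, 4, 2]

Message polynomial: m(x) = 3 + 5·x (mod 7).
For each evaluation point α_i, compute m(α_i) mod 7:
  α_1 = 5: Horner steps 5 → 0, so m(5) = 0.
  α_2 = 6: Horner steps 5 → 5, so m(6) = 5.
  α_3 = 2: Horner steps 5 → 6, so m(2) = 6.
  α_4 = 3: Horner steps 5 → 4, so m(3) = 4.
  α_5 = 4: Horner steps 5 → 2, so m(4) = 2.
Codeword c = [0, 5, 6, 4, 2] ∈ F_7^5.


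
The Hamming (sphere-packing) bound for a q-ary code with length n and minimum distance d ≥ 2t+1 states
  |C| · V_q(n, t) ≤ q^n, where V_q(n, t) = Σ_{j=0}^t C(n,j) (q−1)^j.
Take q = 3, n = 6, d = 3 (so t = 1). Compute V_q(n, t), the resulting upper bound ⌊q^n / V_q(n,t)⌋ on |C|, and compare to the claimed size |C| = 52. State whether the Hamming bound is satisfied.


V_q(n, t) = 13, q^n = 729, Hamming bound = 56, |C| = 52 ≤ bound (satisfied).

Step 1: Compute V_q(n, t) = Σ_{j=0}^1 C(n, j) (q−1)^j.
  j = 0: C(6,0)·(2)^0 = 1·1 = 1.
  j = 1: C(6,1)·(2)^1 = 6·2 = 12.
  V_q(n, t) = 1 + 12 = 13.
Step 2: q^n = 3^6 = 729.
Step 3: Hamming bound ⌊q^n / V_q(n,t)⌋ = ⌊729/13⌋ = 56.
Step 4: Compare |C| = 52 to 56: satisfied.
The claimed |C| lies below the Hamming bound.


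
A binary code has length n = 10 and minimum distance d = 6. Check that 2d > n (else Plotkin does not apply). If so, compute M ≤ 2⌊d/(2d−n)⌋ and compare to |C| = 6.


Plotkin bound M ≤ 6; given |C| = 6 ≤ bound (satisfied).

Check applicability: 2d = 12, n = 10.
2d − n = 2 > 0, so Plotkin applies.
Compute d/(2d−n) = 6/2 ≈ 3.0000.
⌊d/(2d−n)⌋ = 3.
Plotkin bound: M ≤ 2·3 = 6.
Given |C| = 6, check: satisfied.
This |C| is at the Plotkin bound.


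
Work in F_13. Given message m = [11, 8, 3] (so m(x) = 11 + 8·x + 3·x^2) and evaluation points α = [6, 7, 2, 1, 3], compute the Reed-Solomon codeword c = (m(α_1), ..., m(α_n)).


c = [11, 6, 0, 9, 10]

Message polynomial: m(x) = 11 + 8·x + 3·x^2 (mod 13).
For each evaluation point α_i, compute m(α_i) mod 13:
  α_1 = 6: Horner steps 3 → 0 → 11, so m(6) = 11.
  α_2 = 7: Horner steps 3 → 3 → 6, so m(7) = 6.
  α_3 = 2: Horner steps 3 → 1 → 0, so m(2) = 0.
  α_4 = 1: Horner steps 3 → 11 → 9, so m(1) = 9.
  α_5 = 3: Horner steps 3 → 4 → 10, so m(3) = 10.
Codeword c = [11, 6, 0, 9, 10] ∈ F_13^5.


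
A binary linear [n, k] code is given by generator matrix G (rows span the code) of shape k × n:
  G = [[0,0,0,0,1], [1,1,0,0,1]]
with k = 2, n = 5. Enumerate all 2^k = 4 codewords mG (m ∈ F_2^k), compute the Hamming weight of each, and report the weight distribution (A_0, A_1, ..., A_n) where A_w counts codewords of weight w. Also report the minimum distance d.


Weight distribution: A_0 = 1, A_1 = 1, A_2 = 1, A_3 = 1. Minimum distance d = 1.

Enumerate all 2^2 = 4 messages m ∈ F_2^2.
For each, compute codeword c = mG in F_2^5, then tally its weight.
  m = 00 → c = 00000, weight = 0.
  m = 10 → c = 00001, weight = 1.
  m = 01 → c = 11001, weight = 3.
  m = 11 → c = 11000, weight = 2.
Tally weights:
  weight 0: 1 codewords.
  weight 1: 1 codewords.
  weight 2: 1 codewords.
  weight 3: 1 codewords.
Minimum distance d = smallest w > 0 with A_w > 0 = 1.
Sanity: Σ A_w = 4 = 2^2 = 4 ✓.


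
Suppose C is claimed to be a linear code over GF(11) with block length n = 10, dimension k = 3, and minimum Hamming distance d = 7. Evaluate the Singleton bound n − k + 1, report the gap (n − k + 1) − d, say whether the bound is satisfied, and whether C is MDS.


Singleton RHS = n − k + 1 = 8, slack = 1, bound satisfied, not MDS.

Singleton bound: d ≤ n − k + 1.
Here n = 10, k = 3, so n − k + 1 = 8.
Given d = 7, check d ≤ 8: YES.
Slack = (n − k + 1) − d = 1.
The code is NOT MDS (slack = 1 > 0).
Description: the claimed parameters are [10, 3, 7]_11; such a code would be non-MDS.


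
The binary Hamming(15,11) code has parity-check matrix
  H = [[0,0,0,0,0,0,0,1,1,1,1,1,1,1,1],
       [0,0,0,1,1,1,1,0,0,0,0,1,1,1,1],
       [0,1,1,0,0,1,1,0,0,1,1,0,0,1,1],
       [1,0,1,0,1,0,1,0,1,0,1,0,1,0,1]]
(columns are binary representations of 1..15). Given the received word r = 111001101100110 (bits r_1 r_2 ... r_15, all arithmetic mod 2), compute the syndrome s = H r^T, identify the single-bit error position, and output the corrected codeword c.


s = (0, 0, 0, 1)^T, error position = 1, corrected codeword c = 011001101100110

Compute s = H r^T mod 2 one row at a time:
  s_1 = 0 + 1 + 1 + 0 + 0 + 1 + 1 + 0 = 4 ≡ 0 (mod 2).
  s_2 = 0 + 0 + 1 + 1 + 0 + 1 + 1 + 0 = 4 ≡ 0 (mod 2).
  s_3 = 1 + 1 + 1 + 1 + 1 + 0 + 1 + 0 = 6 ≡ 0 (mod 2).
  s_4 = 1 + 1 + 0 + 1 + 1 + 0 + 1 + 0 = 5 ≡ 1 (mod 2).
s = (0, 0, 0, 1)^T — this equals column 1 of H (binary 0001), so error is at position 1.
Correct: flip bit 1 of r = 111001101100110 to get c = 011001101100110.


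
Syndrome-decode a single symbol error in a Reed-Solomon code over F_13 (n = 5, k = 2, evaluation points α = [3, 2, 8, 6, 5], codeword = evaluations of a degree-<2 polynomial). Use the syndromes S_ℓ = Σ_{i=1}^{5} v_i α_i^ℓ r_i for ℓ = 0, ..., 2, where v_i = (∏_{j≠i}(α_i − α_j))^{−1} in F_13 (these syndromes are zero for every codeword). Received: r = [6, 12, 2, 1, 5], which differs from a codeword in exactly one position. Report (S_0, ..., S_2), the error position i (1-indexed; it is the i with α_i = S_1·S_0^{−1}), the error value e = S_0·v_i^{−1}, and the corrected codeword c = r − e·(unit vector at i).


S = (10, 11, 3), error at position 5, error magnitude e = 11, c = [6, 12, 2, 1, 7].

Step 1: column multipliers v_i = (∏_{j≠i}(α_i − α_j))^{−1} mod 13.
  i = 1 (α = 3): (3−2)(3−8)(3−6)(3−5) = 1·(−5)·(−3)·(−2) = −30 ≡ 9, so v_1 = 9^{−1} = 3 (mod 13).
  i = 2 (α = 2): (2−3)(2−8)(2−6)(2−5) = (−1)·(−6)·(−4)·(−3) = 72 ≡ 7, so v_2 = 7^{−1} = 2 (mod 13).
  i = 3 (α = 8): (8−3)(8−2)(8−6)(8−5) = 5·6·2·3 = 180 ≡ 11, so v_3 = 11^{−1} = 6 (mod 13).
  i = 4 (α = 6): (6−3)(6−2)(6−8)(6−5) = 3·4·(−2)·1 = −24 ≡ 2, so v_4 = 2^{−1} = 7 (mod 13).
  i = 5 (α = 5): (5−3)(5−2)(5−8)(5−6) = 2·3·(−3)·(−1) = 18 ≡ 5, so v_5 = 5^{−1} = 8 (mod 13).
  v = [3, 2, 6, 7, 8].
Step 2: syndromes of r = [6, 12, 2, 1, 5] (all sums mod 13).
  S_0 = Σ v_i r_i = 3·6 + 2·12 + 6·2 + 7·1 + 8·5 = 101 ≡ 10.
  S_1 = Σ v_i α_i r_i = 3·3·6 + 2·2·12 + 6·8·2 + 7·6·1 + 8·5·5 = 440 ≡ 11.
  α_i^2 mod 13 = [9, 4, 12, 10, 12].
  S_2 = Σ v_i α_i^2 r_i = 3·9·6 + 2·4·12 + 6·12·2 + 7·10·1 + 8·12·5 = 952 ≡ 3.
  S = (10, 11, 3) ≠ 0, so r is not a codeword (an error is present).
Step 3: locate the error. For a single error e at position i, S_ℓ = v_i·e·α_i^ℓ, so α_err = S_1/S_0.
  S_0^{−1} = 10^{−1} = 4 (mod 13), so α_err = 11·4 = 44 ≡ 5 = α_5. Error position i = 5.
  Consistency check: S_2/S_1 = 3·6 = 18 ≡ 5 = α_err ✓ (single-error assumption holds).
Step 4: error magnitude e = S_0/v_5 = S_0·∏_{j≠5}(α_5 − α_j) = 10·5 = 50 ≡ 11 (mod 13).
Step 5: correct position 5: c_5 = r_5 − e = 5 − 11 ≡ 7 (mod 13). Hence c = [6, 12, 2, 1, 7].
  Check: interpolating c through the α_i gives m(x) = 11 + 7·x (degree < 2) with m(α_i) = c_i for every i, so c is indeed a codeword.


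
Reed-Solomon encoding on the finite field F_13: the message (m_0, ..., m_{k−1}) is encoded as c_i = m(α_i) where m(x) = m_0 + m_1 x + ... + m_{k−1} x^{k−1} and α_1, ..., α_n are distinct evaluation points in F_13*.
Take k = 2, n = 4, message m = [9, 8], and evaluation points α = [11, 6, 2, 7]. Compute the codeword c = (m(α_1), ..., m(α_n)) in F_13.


c = [6, 5, 12, 0]

Message polynomial: m(x) = 9 + 8·x (mod 13).
For each evaluation point α_i, compute m(α_i) mod 13:
  α_1 = 11: Horner steps 8 → 6, so m(11) = 6.
  α_2 = 6: Horner steps 8 → 5, so m(6) = 5.
  α_3 = 2: Horner steps 8 → 12, so m(2) = 12.
  α_4 = 7: Horner steps 8 → 0, so m(7) = 0.
Codeword c = [6, 5, 12, 0] ∈ F_13^4.


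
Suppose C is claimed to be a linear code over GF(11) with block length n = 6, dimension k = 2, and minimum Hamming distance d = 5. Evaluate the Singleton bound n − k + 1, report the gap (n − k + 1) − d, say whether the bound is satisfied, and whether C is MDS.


Singleton RHS = n − k + 1 = 5, slack = 0, bound satisfied, MDS.

Singleton bound: d ≤ n − k + 1.
Here n = 6, k = 2, so n − k + 1 = 5.
Given d = 5, check d ≤ 5: YES.
Slack = (n − k + 1) − d = 0.
The code is MDS (slack = 0).
Description: the claimed parameters are [6, 2, 5]_11; such a code would be MDS (meets Singleton bound).


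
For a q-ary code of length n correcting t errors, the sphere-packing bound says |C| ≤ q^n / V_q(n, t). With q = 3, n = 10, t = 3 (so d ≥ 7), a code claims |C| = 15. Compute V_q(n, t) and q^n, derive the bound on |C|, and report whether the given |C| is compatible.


V_q(n, t) = 1161, q^n = 59049, Hamming bound = 50, |C| = 15 ≤ bound (satisfied).

Step 1: Compute V_q(n, t) = Σ_{j=0}^3 C(n, j) (q−1)^j.
  j = 0: C(10,0)·(2)^0 = 1·1 = 1.
  j = 1: C(10,1)·(2)^1 = 10·2 = 20.
  j = 2: C(10,2)·(2)^2 = 45·4 = 180.
  j = 3: C(10,3)·(2)^3 = 120·8 = 960.
  V_q(n, t) = 1 + 20 + 180 + 960 = 1161.
Step 2: q^n = 3^10 = 59049.
Step 3: Hamming bound ⌊q^n / V_q(n,t)⌋ = ⌊59049/1161⌋ = 50.
Step 4: Compare |C| = 15 to 50: satisfied.
The claimed |C| lies below the Hamming bound.


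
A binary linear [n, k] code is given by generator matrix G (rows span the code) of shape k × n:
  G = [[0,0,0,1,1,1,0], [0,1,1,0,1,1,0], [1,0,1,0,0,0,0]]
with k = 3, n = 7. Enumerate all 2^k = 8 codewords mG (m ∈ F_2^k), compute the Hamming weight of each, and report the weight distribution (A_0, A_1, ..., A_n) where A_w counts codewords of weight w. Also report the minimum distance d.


Weight distribution: A_0 = 1, A_2 = 1, A_3 = 3, A_4 = 2, A_5 = 1. Minimum distance d = 2.

Enumerate all 2^3 = 8 messages m ∈ F_2^3.
For each, compute codeword c = mG in F_2^7, then tally its weight.
  m = 000 → c = 0000000, weight = 0.
  m = 100 → c = 0001110, weight = 3.
  m = 010 → c = 0110110, weight = 4.
  m = 110 → c = 0111000, weight = 3.
  m = 001 → c = 1010000, weight = 2.
  m = 101 → c = 1011110, weight = 5.
  m = 011 → c = 1100110, weight = 4.
  m = 111 → c = 1101000, weight = 3.
Tally weights:
  weight 0: 1 codewords.
  weight 2: 1 codewords.
  weight 3: 3 codewords.
  weight 4: 2 codewords.
  weight 5: 1 codewords.
Minimum distance d = smallest w > 0 with A_w > 0 = 2.
Sanity: Σ A_w = 8 = 2^3 = 8 ✓.


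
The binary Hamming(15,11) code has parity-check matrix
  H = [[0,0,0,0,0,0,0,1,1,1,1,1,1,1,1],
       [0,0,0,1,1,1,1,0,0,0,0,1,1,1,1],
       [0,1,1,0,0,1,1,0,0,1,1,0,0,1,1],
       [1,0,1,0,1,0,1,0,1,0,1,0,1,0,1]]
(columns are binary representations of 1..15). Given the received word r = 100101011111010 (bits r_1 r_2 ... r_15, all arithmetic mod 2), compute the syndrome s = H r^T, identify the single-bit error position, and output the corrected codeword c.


s = (0, 0, 0, 1)^T, error position = 1, corrected codeword c = 000101011111010

Compute s = H r^T mod 2 one row at a time:
  s_1 = 1 + 1 + 1 + 1 + 1 + 0 + 1 + 0 = 6 ≡ 0 (mod 2).
  s_2 = 1 + 0 + 1 + 0 + 1 + 0 + 1 + 0 = 4 ≡ 0 (mod 2).
  s_3 = 0 + 0 + 1 + 0 + 1 + 1 + 1 + 0 = 4 ≡ 0 (mod 2).
  s_4 = 1 + 0 + 0 + 0 + 1 + 1 + 0 + 0 = 3 ≡ 1 (mod 2).
s = (0, 0, 0, 1)^T — this equals column 1 of H (binary 0001), so error is at position 1.
Correct: flip bit 1 of r = 100101011111010 to get c = 000101011111010.


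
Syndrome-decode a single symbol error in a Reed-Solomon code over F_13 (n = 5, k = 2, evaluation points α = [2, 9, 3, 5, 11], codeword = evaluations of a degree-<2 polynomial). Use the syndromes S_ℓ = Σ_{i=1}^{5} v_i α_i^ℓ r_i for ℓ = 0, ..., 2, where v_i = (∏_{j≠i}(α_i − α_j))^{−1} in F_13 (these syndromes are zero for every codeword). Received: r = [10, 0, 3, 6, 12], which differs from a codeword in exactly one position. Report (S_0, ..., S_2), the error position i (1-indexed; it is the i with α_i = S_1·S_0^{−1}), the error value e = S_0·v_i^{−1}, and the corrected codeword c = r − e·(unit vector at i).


S = (4, 7, 9), error at position 4, error magnitude e = 4, c = [10, 0, 3, 2, 12].

Step 1: column multipliers v_i = (∏_{j≠i}(α_i − α_j))^{−1} mod 13.
  i = 1 (α = 2): (2−9)(2−3)(2−5)(2−11) = (−7)·(−1)·(−3)·(−9) = 189 ≡ 7, so v_1 = 7^{−1} = 2 (mod 13).
  i = 2 (α = 9): (9−2)(9−3)(9−5)(9−11) = 7·6·4·(−2) = −336 ≡ 2, so v_2 = 2^{−1} = 7 (mod 13).
  i = 3 (α = 3): (3−2)(3−9)(3−5)(3−11) = 1·(−6)·(−2)·(−8) = −96 ≡ 8, so v_3 = 8^{−1} = 5 (mod 13).
  i = 4 (α = 5): (5−2)(5−9)(5−3)(5−11) = 3·(−4)·2·(−6) = 144 ≡ 1, so v_4 = 1^{−1} = 1 (mod 13).
  i = 5 (α = 11): (11−2)(11−9)(11−3)(11−5) = 9·2·8·6 = 864 ≡ 6, so v_5 = 6^{−1} = 11 (mod 13).
  v = [2, 7, 5, 1, 11].
Step 2: syndromes of r = [10, 0, 3, 6, 12] (all sums mod 13).
  S_0 = Σ v_i r_i = 2·10 + 7·0 + 5·3 + 1·6 + 11·12 = 173 ≡ 4.
  S_1 = Σ v_i α_i r_i = 2·2·10 + 7·9·0 + 5·3·3 + 1·5·6 + 11·11·12 = 1567 ≡ 7.
  α_i^2 mod 13 = [4, 3, 9, 12, 4].
  S_2 = Σ v_i α_i^2 r_i = 2·4·10 + 7·3·0 + 5·9·3 + 1·12·6 + 11·4·12 = 815 ≡ 9.
  S = (4, 7, 9) ≠ 0, so r is not a codeword (an error is present).
Step 3: locate the error. For a single error e at position i, S_ℓ = v_i·e·α_i^ℓ, so α_err = S_1/S_0.
  S_0^{−1} = 4^{−1} = 10 (mod 13), so α_err = 7·10 = 70 ≡ 5 = α_4. Error position i = 4.
  Consistency check: S_2/S_1 = 9·2 = 18 ≡ 5 = α_err ✓ (single-error assumption holds).
Step 4: error magnitude e = S_0/v_4 = S_0·∏_{j≠4}(α_4 − α_j) = 4·1 = 4 ≡ 4 (mod 13).
Step 5: correct position 4: c_4 = r_4 − e = 6 − 4 ≡ 2 (mod 13). Hence c = [10, 0, 3, 2, 12].
  Check: interpolating c through the α_i gives m(x) = 11 + 6·x (degree < 2) with m(α_i) = c_i for every i, so c is indeed a codeword.


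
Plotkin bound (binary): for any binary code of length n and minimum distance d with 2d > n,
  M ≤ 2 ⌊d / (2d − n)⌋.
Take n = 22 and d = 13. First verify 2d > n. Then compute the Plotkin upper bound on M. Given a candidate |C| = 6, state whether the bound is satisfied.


Plotkin bound M ≤ 6; given |C| = 6 ≤ bound (satisfied).

Check applicability: 2d = 26, n = 22.
2d − n = 4 > 0, so Plotkin applies.
Compute d/(2d−n) = 13/4 ≈ 3.2500.
⌊d/(2d−n)⌋ = 3.
Plotkin bound: M ≤ 2·3 = 6.
Given |C| = 6, check: satisfied.
This |C| is at the Plotkin bound.


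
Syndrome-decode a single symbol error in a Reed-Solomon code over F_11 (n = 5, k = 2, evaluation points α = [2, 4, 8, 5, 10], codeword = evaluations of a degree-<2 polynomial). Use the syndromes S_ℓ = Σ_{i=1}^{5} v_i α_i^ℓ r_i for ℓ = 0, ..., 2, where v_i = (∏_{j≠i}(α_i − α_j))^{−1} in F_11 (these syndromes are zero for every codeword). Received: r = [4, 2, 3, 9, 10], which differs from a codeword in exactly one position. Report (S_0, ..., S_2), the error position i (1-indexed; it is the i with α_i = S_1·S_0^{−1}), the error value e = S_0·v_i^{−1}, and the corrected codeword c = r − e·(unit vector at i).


S = (5, 9, 3), error at position 2, error magnitude e = 2, c = [4, 0, 3, 9, 10].

Step 1: column multipliers v_i = (∏_{j≠i}(α_i − α_j))^{−1} mod 11.
  i = 1 (α = 2): (2−4)(2−8)(2−5)(2−10) = (−2)·(−6)·(−3)·(−8) = 288 ≡ 2, so v_1 = 2^{−1} = 6 (mod 11).
  i = 2 (α = 4): (4−2)(4−8)(4−5)(4−10) = 2·(−4)·(−1)·(−6) = −48 ≡ 7, so v_2 = 7^{−1} = 8 (mod 11).
  i = 3 (α = 8): (8−2)(8−4)(8−5)(8−10) = 6·4·3·(−2) = −144 ≡ 10, so v_3 = 10^{−1} = 10 (mod 11).
  i = 4 (α = 5): (5−2)(5−4)(5−8)(5−10) = 3·1·(−3)·(−5) = 45 ≡ 1, so v_4 = 1^{−1} = 1 (mod 11).
  i = 5 (α = 10): (10−2)(10−4)(10−8)(10−5) = 8·6·2·5 = 480 ≡ 7, so v_5 = 7^{−1} = 8 (mod 11).
  v = [6, 8, 10, 1, 8].
Step 2: syndromes of r = [4, 2, 3, 9, 10] (all sums mod 11).
  S_0 = Σ v_i r_i = 6·4 + 8·2 + 10·3 + 1·9 + 8·10 = 159 ≡ 5.
  S_1 = Σ v_i α_i r_i = 6·2·4 + 8·4·2 + 10·8·3 + 1·5·9 + 8·10·10 = 1197 ≡ 9.
  α_i^2 mod 11 = [4, 5, 9, 3, 1].
  S_2 = Σ v_i α_i^2 r_i = 6·4·4 + 8·5·2 + 10·9·3 + 1·3·9 + 8·1·10 = 553 ≡ 3.
  S = (5, 9, 3) ≠ 0, so r is not a codeword (an error is present).
Step 3: locate the error. For a single error e at position i, S_ℓ = v_i·e·α_i^ℓ, so α_err = S_1/S_0.
  S_0^{−1} = 5^{−1} = 9 (mod 11), so α_err = 9·9 = 81 ≡ 4 = α_2. Error position i = 2.
  Consistency check: S_2/S_1 = 3·5 = 15 ≡ 4 = α_err ✓ (single-error assumption holds).
Step 4: error magnitude e = S_0/v_2 = S_0·∏_{j≠2}(α_2 − α_j) = 5·7 = 35 ≡ 2 (mod 11).
Step 5: correct position 2: c_2 = r_2 − e = 2 − 2 ≡ 0 (mod 11). Hence c = [4, 0, 3, 9, 10].
  Check: interpolating c through the α_i gives m(x) = 8 + 9·x (degree < 2) with m(α_i) = c_i for every i, so c is indeed a codeword.


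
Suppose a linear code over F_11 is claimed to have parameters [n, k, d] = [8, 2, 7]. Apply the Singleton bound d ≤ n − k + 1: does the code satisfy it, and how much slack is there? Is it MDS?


Singleton RHS = n − k + 1 = 7, slack = 0, bound satisfied, MDS.

Singleton bound: d ≤ n − k + 1.
Here n = 8, k = 2, so n − k + 1 = 7.
Given d = 7, check d ≤ 7: YES.
Slack = (n − k + 1) − d = 0.
The code is MDS (slack = 0).
Description: the claimed parameters are [8, 2, 7]_11; such a code would be MDS (meets Singleton bound).


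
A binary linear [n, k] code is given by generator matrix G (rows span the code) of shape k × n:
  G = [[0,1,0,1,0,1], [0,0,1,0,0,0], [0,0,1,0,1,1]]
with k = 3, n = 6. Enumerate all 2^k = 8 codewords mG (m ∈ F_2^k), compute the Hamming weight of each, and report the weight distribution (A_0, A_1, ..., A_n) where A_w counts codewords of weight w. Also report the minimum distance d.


Weight distribution: A_0 = 1, A_1 = 1, A_2 = 1, A_3 = 3, A_4 = 2. Minimum distance d = 1.

Enumerate all 2^3 = 8 messages m ∈ F_2^3.
For each, compute codeword c = mG in F_2^6, then tally its weight.
  m = 000 → c = 000000, weight = 0.
  m = 100 → c = 010101, weight = 3.
  m = 010 → c = 001000, weight = 1.
  m = 110 → c = 011101, weight = 4.
  m = 001 → c = 001011, weight = 3.
  m = 101 → c = 011110, weight = 4.
  m = 011 → c = 000011, weight = 2.
  m = 111 → c = 010110, weight = 3.
Tally weights:
  weight 0: 1 codewords.
  weight 1: 1 codewords.
  weight 2: 1 codewords.
  weight 3: 3 codewords.
  weight 4: 2 codewords.
Minimum distance d = smallest w > 0 with A_w > 0 = 1.
Sanity: Σ A_w = 8 = 2^3 = 8 ✓.
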